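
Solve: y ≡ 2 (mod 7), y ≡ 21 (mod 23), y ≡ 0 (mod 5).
M = 7 × 23 × 5 = 805. M₁ = 115, y₁ ≡ 5 (mod 7). M₂ = 35, y₂ ≡ 2 (mod 23). M₃ = 161, y₃ ≡ 1 (mod 5). y = 2×115×5 + 21×35×2 + 0×161×1 ≡ 205 (mod 805)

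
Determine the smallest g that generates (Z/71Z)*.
7

A primitive root g modulo p has order p-1 = 70
Prime divisors of 70: [2, 5, 7]
g is a primitive root iff g^(70/q) ≢ 1 (mod 71) for each prime divisor q
Testing small values:
  g = 2: 2^35 ≡ 1, 2^14 ≡ 54, 2^10 ≡ 30 (mod 71) → 2^35 ≡ 1, not primitive root
  g = 3: 3^35 ≡ 1, 3^14 ≡ 54, 3^10 ≡ 48 (mod 71) → 3^35 ≡ 1, not primitive root
  g = 4: 4^35 ≡ 1, 4^14 ≡ 5, 4^10 ≡ 48 (mod 71) → 4^35 ≡ 1, not primitive root
  g = 5: 5^35 ≡ 1, 5^14 ≡ 57, 5^10 ≡ 1 (mod 71) → 5^35 ≡ 1, not primitive root
  g = 6: 6^35 ≡ 1, 6^14 ≡ 5, 6^10 ≡ 20 (mod 71) → 6^35 ≡ 1, not primitive root
  g = 7: 7^35 ≡ 70, 7^14 ≡ 54, 7^10 ≡ 45 (mod 71) → none is 1, primitive root!
The smallest primitive root is 7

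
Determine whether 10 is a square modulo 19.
By Euler's criterion: 10^{9} ≡ 18 (mod 19). Since this equals -1 (≡ 18), 10 is not a QR.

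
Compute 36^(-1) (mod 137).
36^(-1) ≡ 118 (mod 137). Verification: 36 × 118 = 4248 ≡ 1 (mod 137)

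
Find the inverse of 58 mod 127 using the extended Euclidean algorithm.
Extended GCD: 58(46) + 127(-21) = 1. So 58^(-1) ≡ 46 ≡ 46 (mod 127). Verify: 58 × 46 = 2668 ≡ 1 (mod 127)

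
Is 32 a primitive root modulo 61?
p - 1 = 60 has prime divisors 2, 3, 5. Check 32^(60/q) mod 61 for each: 32^(60/2) = 32^30 ≡ 60, 32^(60/3) = 32^20 ≡ 13, 32^(60/5) = 32^12 ≡ 1 (mod 61). Since 32^12 ≡ 1 (mod 61), the order of 32 divides 12 (in fact the order is 12) ≠ 60, so it is not a primitive root.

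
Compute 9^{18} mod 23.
4

Using successive squaring:
Binary expansion of 18: 10010
Powers of 9 mod 23 (each is the square of the previous):
  9^1 ≡ 9 (mod 23)
  9^2 ≡ 9² = 81 ≡ 12 (mod 23)
  9^4 ≡ 12² = 144 ≡ 6 (mod 23)
  9^8 ≡ 6² = 36 ≡ 13 (mod 23)
  9^16 ≡ 13² = 169 ≡ 8 (mod 23)
18 = 16 + 2, so 9^18 = 9^16 × 9^2 ≡ 8 × 12 (mod 23)
Multiplying step by step:
  8 × 12 = 96 ≡ 4 (mod 23)
Result: 9^18 ≡ 4 (mod 23)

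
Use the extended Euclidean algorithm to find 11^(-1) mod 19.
Extended GCD: 11(7) + 19(-4) = 1. So 11^(-1) ≡ 7 ≡ 7 (mod 19). Verify: 11 × 7 = 77 ≡ 1 (mod 19)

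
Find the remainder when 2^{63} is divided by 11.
By Fermat: 2^{10} ≡ 1 (mod 11). 63 = 6×10 + 3. So 2^{63} ≡ 2^{3} ≡ 8 (mod 11)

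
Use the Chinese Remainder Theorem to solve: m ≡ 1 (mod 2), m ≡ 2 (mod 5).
M = 2 × 5 = 10. M₁ = 5, y₁ ≡ 1 (mod 2). M₂ = 2, y₂ ≡ 3 (mod 5). m = 1×5×1 + 2×2×3 ≡ 7 (mod 10)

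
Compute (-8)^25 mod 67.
Using repeated squaring. (-8) ≡ 59 (mod 67). 25 = 16 + 8 + 1 (binary 11001). Repeated squaring mod 67: 59^1 ≡ 59; 59^2 ≡ 59² = 3481 ≡ 64; 59^4 ≡ 64² = 4096 ≡ 9; 59^8 ≡ 9² = 81 ≡ 14; 59^16 ≡ 14² = 196 ≡ 62. Multiply: (-8)^25 ≡ 59^16 × 59^8 × 59^1 ≡ 62 × 14 × 59 (mod 67): 62 × 14 = 868 ≡ 64; 64 × 59 = 3776 ≡ 24. So (-8)^25 ≡ 24 (mod 67).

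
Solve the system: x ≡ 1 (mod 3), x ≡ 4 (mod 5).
M = 3 × 5 = 15. M₁ = 5, y₁ ≡ 2 (mod 3). M₂ = 3, y₂ ≡ 2 (mod 5). x = 1×5×2 + 4×3×2 ≡ 4 (mod 15)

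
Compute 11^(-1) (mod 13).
6

Using Extended Euclidean Algorithm:
gcd(11, 13) = 1
Bezout coefficients: 11 × 6 + 13 × -5 = 1
So 11 × 6 ≡ 1 (mod 13)
The inverse is 6 mod 13 = 6
Verification: 11 × 6 = 66 = 5 × 13 + 1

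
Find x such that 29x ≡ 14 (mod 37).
26

Since gcd(29, 37) = 1 divides 14, a solution exists.
Multiply both sides by the inverse of 29 mod 37:
  29^(-1) mod 37 = 23
  x ≡ 23 × 14 ≡ 322 ≡ 26 (mod 37)
Verification: 29 × 26 = 754 = 20 × 37 + 14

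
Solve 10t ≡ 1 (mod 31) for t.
28

Using Extended Euclidean Algorithm:
gcd(10, 31) = 1
Bezout coefficients: 10 × -3 + 31 × 1 = 1
So 10 × -3 ≡ 1 (mod 31)
The inverse is -3 mod 31 = 28
Verification: 10 × 28 = 280 = 9 × 31 + 1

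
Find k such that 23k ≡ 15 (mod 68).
45

Since gcd(23, 68) = 1 divides 15, a solution exists.
Multiply both sides by the inverse of 23 mod 68:
  23^(-1) mod 68 = 3
  x ≡ 3 × 15 ≡ 45 ≡ 45 (mod 68)
Verification: 23 × 45 = 1035 = 15 × 68 + 15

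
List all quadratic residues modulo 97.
QRs mod 97: {1, 2, 3, 4, 6, 8, 9, 11, 12, 16, 18, 22, 24, 25, 27, 31, 32, 33, 35, 36, 43, 44, 47, 48, 49, 50, 53, 54, 61, 62, 64, 65, 66, 70, 72, 73, 75, 79, 81, 85, 86, 88, 89, 91, 93, 94, 95, 96}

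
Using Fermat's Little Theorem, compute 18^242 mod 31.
By Fermat: 18^{30} ≡ 1 (mod 31). 242 = 8×30 + 2. So 18^{242} ≡ 18^{2} ≡ 14 (mod 31)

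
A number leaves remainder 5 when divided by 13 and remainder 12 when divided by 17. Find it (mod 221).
M = 13 × 17 = 221. M₁ = 17, y₁ ≡ 10 (mod 13). M₂ = 13, y₂ ≡ 4 (mod 17). r = 5×17×10 + 12×13×4 ≡ 148 (mod 221)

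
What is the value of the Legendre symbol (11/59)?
(11/59) = 11^{29} mod 59 = -1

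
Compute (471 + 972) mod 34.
15

(471 + 972) = 1443
1443 mod 34 = 15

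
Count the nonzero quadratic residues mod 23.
For prime 23, there are (p-1)/2 = (23-1)/2 = 11 quadratic residues (excluding 0).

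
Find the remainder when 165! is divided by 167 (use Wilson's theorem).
(166)! = (165)! × (166) ≡ -1 (mod 167). So (165)! ≡ -1 × (166)^(-1) ≡ (-1)×(-1) = 1 (mod 167)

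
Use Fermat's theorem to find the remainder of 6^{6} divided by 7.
1

By Fermat's Little Theorem, a^(p-1) ≡ 1 (mod p) for prime p and gcd(a, p) = 1
Here p = 7, so 6^6 ≡ 1 (mod 7)
We can reduce the exponent: 6 mod 6 = 0
So 6^6 ≡ 6^0 (mod 7)
Computing: 6^0 mod 7 = 1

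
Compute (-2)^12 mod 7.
Using Fermat: (-2)^{6} ≡ 1 (mod 7). 12 ≡ 0 (mod 6). So (-2)^{12} ≡ (-2)^{0} ≡ 1 (mod 7)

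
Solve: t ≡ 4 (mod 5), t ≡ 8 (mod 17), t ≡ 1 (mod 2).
M = 5 × 17 × 2 = 170. M₁ = 34, y₁ ≡ 4 (mod 5). M₂ = 10, y₂ ≡ 12 (mod 17). M₃ = 85, y₃ ≡ 1 (mod 2). t = 4×34×4 + 8×10×12 + 1×85×1 ≡ 59 (mod 170)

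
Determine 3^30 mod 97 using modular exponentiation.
Using repeated squaring. 30 = 16 + 8 + 4 + 2 (binary 11110). Repeated squaring mod 97: 3^1 ≡ 3; 3^2 ≡ 3² = 9 ≡ 9; 3^4 ≡ 9² = 81 ≡ 81; 3^8 ≡ 81² = 6561 ≡ 62; 3^16 ≡ 62² = 3844 ≡ 61. Multiply: 3^30 = 3^16 × 3^8 × 3^4 × 3^2 ≡ 61 × 62 × 81 × 9 (mod 97): 61 × 62 = 3782 ≡ 96; 96 × 81 = 7776 ≡ 16; 16 × 9 = 144 ≡ 47. So 3^30 ≡ 47 (mod 97).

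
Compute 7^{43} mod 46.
33

Using successive squaring:
Binary expansion of 43: 101011
Powers of 7 mod 46 (each is the square of the previous):
  7^1 ≡ 7 (mod 46)
  7^2 ≡ 7² = 49 ≡ 3 (mod 46)
  7^4 ≡ 3² = 9 ≡ 9 (mod 46)
  7^8 ≡ 9² = 81 ≡ 35 (mod 46)
  7^16 ≡ 35² = 1225 ≡ 29 (mod 46)
  7^32 ≡ 29² = 841 ≡ 13 (mod 46)
43 = 32 + 8 + 2 + 1, so 7^43 = 7^32 × 7^8 × 7^2 × 7^1 ≡ 13 × 35 × 3 × 7 (mod 46)
Multiplying step by step:
  13 × 35 = 455 ≡ 41 (mod 46)
  41 × 3 = 123 ≡ 31 (mod 46)
  31 × 7 = 217 ≡ 33 (mod 46)
Result: 7^43 ≡ 33 (mod 46)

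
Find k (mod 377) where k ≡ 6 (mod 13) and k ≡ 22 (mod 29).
M = 13 × 29 = 377. M₁ = 29, y₁ ≡ 9 (mod 13). M₂ = 13, y₂ ≡ 9 (mod 29). k = 6×29×9 + 22×13×9 ≡ 370 (mod 377)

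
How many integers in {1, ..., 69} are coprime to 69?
44

Prime factorization: 69 = 3 × 23
Using the formula φ(n) = n × Π(1 - 1/p) for each prime factor p:
φ(69) = 69 × (1 - 1/3) × (1 - 1/23)
φ(69) = 44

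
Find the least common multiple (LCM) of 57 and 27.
513

First find GCD(57, 27) using the Euclidean algorithm:
57 = 2 × 27 + 3
27 = 9 × 3 + 0
GCD(57, 27) = 3

LCM formula: LCM(a, b) = (a × b) / GCD(a, b)
LCM(57, 27) = (57 × 27) / 3
LCM(57, 27) = 1539 / 3
LCM(57, 27) = 513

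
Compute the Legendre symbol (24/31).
(24/31) = 24^{15} mod 31 = -1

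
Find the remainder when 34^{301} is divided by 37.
By Fermat: 34^{36} ≡ 1 (mod 37). 301 = 8×36 + 13. So 34^{301} ≡ 34^{13} ≡ 7 (mod 37)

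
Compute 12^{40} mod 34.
16

Using successive squaring:
Binary expansion of 40: 101000
Powers of 12 mod 34 (each is the square of the previous):
  12^1 ≡ 12 (mod 34)
  12^2 ≡ 12² = 144 ≡ 8 (mod 34)
  12^4 ≡ 8² = 64 ≡ 30 (mod 34)
  12^8 ≡ 30² = 900 ≡ 16 (mod 34)
  12^16 ≡ 16² = 256 ≡ 18 (mod 34)
  12^32 ≡ 18² = 324 ≡ 18 (mod 34)
40 = 32 + 8, so 12^40 = 12^32 × 12^8 ≡ 18 × 16 (mod 34)
Multiplying step by step:
  18 × 16 = 288 ≡ 16 (mod 34)
Result: 12^40 ≡ 16 (mod 34)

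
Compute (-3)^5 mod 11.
(-3) ≡ 8 (mod 11). 5 = 4 + 1 (binary 101). Repeated squaring mod 11: 8^1 ≡ 8; 8^2 ≡ 8² = 64 ≡ 9; 8^4 ≡ 9² = 81 ≡ 4. Multiply: (-3)^5 ≡ 8^4 × 8^1 ≡ 4 × 8 (mod 11): 4 × 8 = 32 ≡ 10. So (-3)^5 ≡ 10 (mod 11).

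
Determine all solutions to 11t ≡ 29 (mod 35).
9

Since gcd(11, 35) = 1 divides 29, a solution exists.
Multiply both sides by the inverse of 11 mod 35:
  11^(-1) mod 35 = 16
  x ≡ 16 × 29 ≡ 464 ≡ 9 (mod 35)
Verification: 11 × 9 = 99 = 2 × 35 + 29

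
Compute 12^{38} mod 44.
12

Using successive squaring:
Binary expansion of 38: 100110
Powers of 12 mod 44 (each is the square of the previous):
  12^1 ≡ 12 (mod 44)
  12^2 ≡ 12² = 144 ≡ 12 (mod 44)
  12^4 ≡ 12² = 144 ≡ 12 (mod 44)
  12^8 ≡ 12² = 144 ≡ 12 (mod 44)
  12^16 ≡ 12² = 144 ≡ 12 (mod 44)
  12^32 ≡ 12² = 144 ≡ 12 (mod 44)
38 = 32 + 4 + 2, so 12^38 = 12^32 × 12^4 × 12^2 ≡ 12 × 12 × 12 (mod 44)
Multiplying step by step:
  12 × 12 = 144 ≡ 12 (mod 44)
  12 × 12 = 144 ≡ 12 (mod 44)
Result: 12^38 ≡ 12 (mod 44)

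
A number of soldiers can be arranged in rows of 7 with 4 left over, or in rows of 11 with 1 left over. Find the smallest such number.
M = 7 × 11 = 77. M₁ = 11, y₁ ≡ 2 (mod 7). M₂ = 7, y₂ ≡ 8 (mod 11). k = 4×11×2 + 1×7×8 ≡ 67 (mod 77). The smallest positive such number is 67.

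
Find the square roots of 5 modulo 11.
The square roots of 5 mod 11 are 4 and 7. Verify: 4² = 16 ≡ 5 (mod 11)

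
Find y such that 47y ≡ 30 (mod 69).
30

Since gcd(47, 69) = 1 divides 30, a solution exists.
Multiply both sides by the inverse of 47 mod 69:
  47^(-1) mod 69 = 47
  x ≡ 47 × 30 ≡ 1410 ≡ 30 (mod 69)
Verification: 47 × 30 = 1410 = 20 × 69 + 30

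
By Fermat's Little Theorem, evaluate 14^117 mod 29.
By Fermat: 14^{28} ≡ 1 (mod 29). 117 = 4×28 + 5. So 14^{117} ≡ 14^{5} ≡ 19 (mod 29)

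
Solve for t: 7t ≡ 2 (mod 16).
14

Since gcd(7, 16) = 1 divides 2, a solution exists.
Multiply both sides by the inverse of 7 mod 16:
  7^(-1) mod 16 = 7
  x ≡ 7 × 2 ≡ 14 ≡ 14 (mod 16)
Verification: 7 × 14 = 98 = 6 × 16 + 2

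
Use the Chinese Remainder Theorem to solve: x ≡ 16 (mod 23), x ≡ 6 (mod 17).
108

Using the Chinese Remainder Theorem:
M = product of moduli = 391
For equation 1: M_1 = 17, 17 ≡ 17 (mod 23), inverse of 17 mod 23 is 19 (check: 17 × 19 = 323 ≡ 1 (mod 23))
For equation 2: M_2 = 23, 23 ≡ 6 (mod 17), inverse of 23 mod 17 is 3 (check: 6 × 3 = 18 ≡ 1 (mod 17))
Combine: x ≡ Σ r_i×M_i×(M_i⁻¹ mod m_i) = 16×17×19 + 6×23×3 = 5168 + 414 = 5582
5582 mod 391 = 108
x ≡ 108 (mod 391)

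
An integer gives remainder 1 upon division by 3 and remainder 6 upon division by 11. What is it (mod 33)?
M = 3 × 11 = 33. M₁ = 11, y₁ ≡ 2 (mod 3). M₂ = 3, y₂ ≡ 4 (mod 11). k = 1×11×2 + 6×3×4 ≡ 28 (mod 33). The smallest positive such number is 28.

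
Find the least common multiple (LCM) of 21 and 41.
861

First find GCD(21, 41) using the Euclidean algorithm:
21 = 0 × 41 + 21
41 = 1 × 21 + 20
21 = 1 × 20 + 1
20 = 20 × 1 + 0
GCD(21, 41) = 1

LCM formula: LCM(a, b) = (a × b) / GCD(a, b)
LCM(21, 41) = (21 × 41) / 1
LCM(21, 41) = 861 / 1
LCM(21, 41) = 861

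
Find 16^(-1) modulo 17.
16

Using Extended Euclidean Algorithm:
gcd(16, 17) = 1
Bezout coefficients: 16 × -1 + 17 × 1 = 1
So 16 × -1 ≡ 1 (mod 17)
The inverse is -1 mod 17 = 16
Verification: 16 × 16 = 256 = 15 × 17 + 1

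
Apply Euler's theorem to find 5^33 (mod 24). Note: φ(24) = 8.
By Euler: 5^{8} ≡ 1 (mod 24) since gcd(5, 24) = 1. 33 = 4×8 + 1. So 5^{33} ≡ 5^{1} ≡ 5 (mod 24)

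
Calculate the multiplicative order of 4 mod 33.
Powers of 4 mod 33: 4^1≡4, 4^2≡16, 4^3≡31, 4^4≡25, 4^5≡1. Order = 5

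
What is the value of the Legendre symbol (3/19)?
(3/19) = 3^{9} mod 19 = -1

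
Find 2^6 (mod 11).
6 = 4 + 2 (binary 110). Repeated squaring mod 11: 2^1 ≡ 2; 2^2 ≡ 2² = 4 ≡ 4; 2^4 ≡ 4² = 16 ≡ 5. Multiply: 2^6 = 2^4 × 2^2 ≡ 5 × 4 (mod 11): 5 × 4 = 20 ≡ 9. So 2^6 ≡ 9 (mod 11).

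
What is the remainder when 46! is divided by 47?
By Wilson's theorem, (46)! ≡ -1 ≡ 46 (mod 47)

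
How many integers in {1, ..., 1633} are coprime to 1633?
1540

Prime factorization: 1633 = 23 × 71
Using the formula φ(n) = n × Π(1 - 1/p) for each prime factor p:
φ(1633) = 1633 × (1 - 1/23) × (1 - 1/71)
φ(1633) = 1540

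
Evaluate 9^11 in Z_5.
Using Fermat: 9^{4} ≡ 1 (mod 5). 11 ≡ 3 (mod 4). So 9^{11} ≡ 9^{3} ≡ 4 (mod 5)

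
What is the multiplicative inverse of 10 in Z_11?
10

Using Extended Euclidean Algorithm:
gcd(10, 11) = 1
Bezout coefficients: 10 × -1 + 11 × 1 = 1
So 10 × -1 ≡ 1 (mod 11)
The inverse is -1 mod 11 = 10
Verification: 10 × 10 = 100 = 9 × 11 + 1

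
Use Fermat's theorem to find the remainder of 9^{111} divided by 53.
37

By Fermat's Little Theorem, a^(p-1) ≡ 1 (mod p) for prime p and gcd(a, p) = 1
Here p = 53, so 9^52 ≡ 1 (mod 53)
We can reduce the exponent: 111 mod 52 = 7
So 9^111 ≡ 9^7 (mod 53)
Computing: 9^7 mod 53 = 37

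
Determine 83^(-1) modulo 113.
83^(-1) ≡ 64 (mod 113). Verification: 83 × 64 = 5312 ≡ 1 (mod 113)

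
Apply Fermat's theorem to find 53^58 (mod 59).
By Fermat's Little Theorem, 53^{58} ≡ 1 (mod 59) since 59 is prime and gcd(53, 59) = 1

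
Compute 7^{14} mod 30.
19

Using successive squaring:
Binary expansion of 14: 1110
Powers of 7 mod 30 (each is the square of the previous):
  7^1 ≡ 7 (mod 30)
  7^2 ≡ 7² = 49 ≡ 19 (mod 30)
  7^4 ≡ 19² = 361 ≡ 1 (mod 30)
  7^8 ≡ 1² = 1 ≡ 1 (mod 30)
14 = 8 + 4 + 2, so 7^14 = 7^8 × 7^4 × 7^2 ≡ 1 × 1 × 19 (mod 30)
Multiplying step by step:
  1 × 1 = 1 ≡ 1 (mod 30)
  1 × 19 = 19 ≡ 19 (mod 30)
Result: 7^14 ≡ 19 (mod 30)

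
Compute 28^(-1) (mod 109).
74

Using Extended Euclidean Algorithm:
gcd(28, 109) = 1
Bezout coefficients: 28 × -35 + 109 × 9 = 1
So 28 × -35 ≡ 1 (mod 109)
The inverse is -35 mod 109 = 74
Verification: 28 × 74 = 2072 = 19 × 109 + 1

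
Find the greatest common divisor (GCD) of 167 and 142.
1

Using the Euclidean algorithm:
167 = 1 × 142 + 25
142 = 5 × 25 + 17
25 = 1 × 17 + 8
17 = 2 × 8 + 1
8 = 8 × 1 + 0

GCD(167, 142) = 1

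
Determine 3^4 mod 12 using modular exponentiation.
4 = 4 (binary 100). Repeated squaring mod 12: 3^1 ≡ 3; 3^2 ≡ 3² = 9 ≡ 9; 3^4 ≡ 9² = 81 ≡ 9. So 3^4 ≡ 9 (mod 12).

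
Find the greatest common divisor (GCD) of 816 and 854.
2

Using the Euclidean algorithm:
816 = 0 × 854 + 816
854 = 1 × 816 + 38
816 = 21 × 38 + 18
38 = 2 × 18 + 2
18 = 9 × 2 + 0

GCD(816, 854) = 2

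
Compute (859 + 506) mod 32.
21

(859 + 506) = 1365
1365 mod 32 = 21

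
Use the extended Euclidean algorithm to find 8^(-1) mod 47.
Extended GCD: 8(6) + 47(-1) = 1. So 8^(-1) ≡ 6 ≡ 6 (mod 47). Verify: 8 × 6 = 48 ≡ 1 (mod 47)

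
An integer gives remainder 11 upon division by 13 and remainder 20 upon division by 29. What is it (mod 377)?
M = 13 × 29 = 377. M₁ = 29, y₁ ≡ 9 (mod 13). M₂ = 13, y₂ ≡ 9 (mod 29). x = 11×29×9 + 20×13×9 ≡ 310 (mod 377). The smallest positive such number is 310.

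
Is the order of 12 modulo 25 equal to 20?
Yes, ord_25(12) = 20.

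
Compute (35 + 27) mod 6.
2

(35 + 27) = 62
62 mod 6 = 2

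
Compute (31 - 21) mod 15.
10

(31 - 21) = 10
10 mod 15 = 10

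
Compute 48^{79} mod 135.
27

Using successive squaring:
Binary expansion of 79: 1001111
Powers of 48 mod 135 (each is the square of the previous):
  48^1 ≡ 48 (mod 135)
  48^2 ≡ 48² = 2304 ≡ 9 (mod 135)
  48^4 ≡ 9² = 81 ≡ 81 (mod 135)
  48^8 ≡ 81² = 6561 ≡ 81 (mod 135)
  48^16 ≡ 81² = 6561 ≡ 81 (mod 135)
  48^32 ≡ 81² = 6561 ≡ 81 (mod 135)
  48^64 ≡ 81² = 6561 ≡ 81 (mod 135)
79 = 64 + 8 + 4 + 2 + 1, so 48^79 = 48^64 × 48^8 × 48^4 × 48^2 × 48^1 ≡ 81 × 81 × 81 × 9 × 48 (mod 135)
Multiplying step by step:
  81 × 81 = 6561 ≡ 81 (mod 135)
  81 × 81 = 6561 ≡ 81 (mod 135)
  81 × 9 = 729 ≡ 54 (mod 135)
  54 × 48 = 2592 ≡ 27 (mod 135)
Result: 48^79 ≡ 27 (mod 135)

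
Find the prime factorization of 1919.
19 × 101

Divide by primes starting from smallest:
1919 ÷ 19 = 101
101 ÷ 101 = 1

1919 = 19 × 101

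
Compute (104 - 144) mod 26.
12

(104 - 144) = -40
-40 mod 26 = 12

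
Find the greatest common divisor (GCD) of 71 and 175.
1

Using the Euclidean algorithm:
71 = 0 × 175 + 71
175 = 2 × 71 + 33
71 = 2 × 33 + 5
33 = 6 × 5 + 3
5 = 1 × 3 + 2
3 = 1 × 2 + 1
2 = 2 × 1 + 0

GCD(71, 175) = 1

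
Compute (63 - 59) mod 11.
4

(63 - 59) = 4
4 mod 11 = 4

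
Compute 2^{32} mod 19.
6

Using successive squaring:
Binary expansion of 32: 100000
Powers of 2 mod 19 (each is the square of the previous):
  2^1 ≡ 2 (mod 19)
  2^2 ≡ 2² = 4 ≡ 4 (mod 19)
  2^4 ≡ 4² = 16 ≡ 16 (mod 19)
  2^8 ≡ 16² = 256 ≡ 9 (mod 19)
  2^16 ≡ 9² = 81 ≡ 5 (mod 19)
  2^32 ≡ 5² = 25 ≡ 6 (mod 19)
32 is a power of 2, so 2^32 is the last square: ≡ 6 (mod 19)
Result: 2^32 ≡ 6 (mod 19)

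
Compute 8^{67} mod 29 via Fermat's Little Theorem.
3

By Fermat's Little Theorem, a^(p-1) ≡ 1 (mod p) for prime p and gcd(a, p) = 1
Here p = 29, so 8^28 ≡ 1 (mod 29)
We can reduce the exponent: 67 mod 28 = 11
So 8^67 ≡ 8^11 (mod 29)
Computing: 8^11 mod 29 = 3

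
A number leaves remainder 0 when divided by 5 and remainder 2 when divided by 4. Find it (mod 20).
M = 5 × 4 = 20. M₁ = 4, y₁ ≡ 4 (mod 5). M₂ = 5, y₂ ≡ 1 (mod 4). x = 0×4×4 + 2×5×1 ≡ 10 (mod 20)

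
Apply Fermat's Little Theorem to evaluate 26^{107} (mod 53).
33

By Fermat's Little Theorem, a^(p-1) ≡ 1 (mod p) for prime p and gcd(a, p) = 1
Here p = 53, so 26^52 ≡ 1 (mod 53)
We can reduce the exponent: 107 mod 52 = 3
So 26^107 ≡ 26^3 (mod 53)
Computing: 26^3 mod 53 = 33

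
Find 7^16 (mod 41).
Using repeated squaring. 16 = 16 (binary 10000). Repeated squaring mod 41: 7^1 ≡ 7; 7^2 ≡ 7² = 49 ≡ 8; 7^4 ≡ 8² = 64 ≡ 23; 7^8 ≡ 23² = 529 ≡ 37; 7^16 ≡ 37² = 1369 ≡ 16. So 7^16 ≡ 16 (mod 41).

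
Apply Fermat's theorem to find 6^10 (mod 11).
By Fermat's Little Theorem, 6^{10} ≡ 1 (mod 11) since 11 is prime and gcd(6, 11) = 1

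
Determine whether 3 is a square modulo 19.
By Euler's criterion: 3^{9} ≡ 18 (mod 19). Since this equals -1 (≡ 18), 3 is not a QR.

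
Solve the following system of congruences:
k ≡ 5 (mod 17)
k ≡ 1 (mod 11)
56

Using the Chinese Remainder Theorem:
M = product of moduli = 187
For equation 1: M_1 = 11, 11 ≡ 11 (mod 17), inverse of 11 mod 17 is 14 (check: 11 × 14 = 154 ≡ 1 (mod 17))
For equation 2: M_2 = 17, 17 ≡ 6 (mod 11), inverse of 17 mod 11 is 2 (check: 6 × 2 = 12 ≡ 1 (mod 11))
Combine: k ≡ Σ r_i×M_i×(M_i⁻¹ mod m_i) = 5×11×14 + 1×17×2 = 770 + 34 = 804
804 mod 187 = 56
k ≡ 56 (mod 187)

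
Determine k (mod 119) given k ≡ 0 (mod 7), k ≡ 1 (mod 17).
35

Using the Chinese Remainder Theorem:
M = product of moduli = 119
For equation 1: M_1 = 17, 17 ≡ 3 (mod 7), inverse of 17 mod 7 is 5 (check: 3 × 5 = 15 ≡ 1 (mod 7))
For equation 2: M_2 = 7, 7 ≡ 7 (mod 17), inverse of 7 mod 17 is 5 (check: 7 × 5 = 35 ≡ 1 (mod 17))
Combine: k ≡ Σ r_i×M_i×(M_i⁻¹ mod m_i) = 0×17×5 + 1×7×5 = 0 + 35 = 35
35 mod 119 = 35
k ≡ 35 (mod 119)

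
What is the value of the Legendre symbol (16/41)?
(16/41) = 16^{20} mod 41 = 1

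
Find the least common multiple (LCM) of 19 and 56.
1064

First find GCD(19, 56) using the Euclidean algorithm:
19 = 0 × 56 + 19
56 = 2 × 19 + 18
19 = 1 × 18 + 1
18 = 18 × 1 + 0
GCD(19, 56) = 1

LCM formula: LCM(a, b) = (a × b) / GCD(a, b)
LCM(19, 56) = (19 × 56) / 1
LCM(19, 56) = 1064 / 1
LCM(19, 56) = 1064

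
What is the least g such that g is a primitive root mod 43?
p - 1 = 42 has prime divisors 2, 3, 7. h is a primitive root mod 43 iff h^(42/q) ≢ 1 (mod 43) for each such q.
h = 2: 2^21 ≡ 42, 2^14 ≡ 1, 2^6 ≡ 21 (mod 43); 2^14 ≡ 1, so not a primitive root.
h = 3: 3^21 ≡ 42, 3^14 ≡ 36, 3^6 ≡ 41 (mod 43); none is 1, so 3 has order 42 and is a primitive root.
The smallest primitive root mod 43 is g = 3.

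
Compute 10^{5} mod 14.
12

Using successive squaring:
Binary expansion of 5: 101
Powers of 10 mod 14 (each is the square of the previous):
  10^1 ≡ 10 (mod 14)
  10^2 ≡ 10² = 100 ≡ 2 (mod 14)
  10^4 ≡ 2² = 4 ≡ 4 (mod 14)
5 = 4 + 1, so 10^5 = 10^4 × 10^1 ≡ 4 × 10 (mod 14)
Multiplying step by step:
  4 × 10 = 40 ≡ 12 (mod 14)
Result: 10^5 ≡ 12 (mod 14)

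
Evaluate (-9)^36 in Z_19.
Using Fermat: (-9)^{18} ≡ 1 (mod 19). 36 ≡ 0 (mod 18). So (-9)^{36} ≡ (-9)^{0} ≡ 1 (mod 19)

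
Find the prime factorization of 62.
2 × 31

Divide by primes starting from smallest:
62 ÷ 2 = 31
31 ÷ 31 = 1

62 = 2 × 31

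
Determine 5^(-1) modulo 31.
5^(-1) ≡ 25 (mod 31). Verification: 5 × 25 = 125 ≡ 1 (mod 31)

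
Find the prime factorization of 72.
2^3 × 3^2

Divide by primes starting from smallest:
72 ÷ 2 = 36
36 ÷ 2 = 18
18 ÷ 2 = 9
9 ÷ 3 = 3
3 ÷ 3 = 1

72 = 2^3 × 3^2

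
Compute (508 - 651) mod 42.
25

(508 - 651) = -143
-143 mod 42 = 25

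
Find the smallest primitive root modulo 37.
p - 1 = 36 has prime divisors 2, 3. h is a primitive root mod 37 iff h^(36/q) ≢ 1 (mod 37) for each such q.
h = 2: 2^18 ≡ 36, 2^12 ≡ 26 (mod 37); none is 1, so 2 has order 36 and is a primitive root.
The smallest primitive root mod 37 is g = 2.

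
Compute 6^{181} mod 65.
6

Using successive squaring:
Binary expansion of 181: 10110101
Powers of 6 mod 65 (each is the square of the previous):
  6^1 ≡ 6 (mod 65)
  6^2 ≡ 6² = 36 ≡ 36 (mod 65)
  6^4 ≡ 36² = 1296 ≡ 61 (mod 65)
  6^8 ≡ 61² = 3721 ≡ 16 (mod 65)
  6^16 ≡ 16² = 256 ≡ 61 (mod 65)
  6^32 ≡ 61² = 3721 ≡ 16 (mod 65)
  6^64 ≡ 16² = 256 ≡ 61 (mod 65)
  6^128 ≡ 61² = 3721 ≡ 16 (mod 65)
181 = 128 + 32 + 16 + 4 + 1, so 6^181 = 6^128 × 6^32 × 6^16 × 6^4 × 6^1 ≡ 16 × 16 × 61 × 61 × 6 (mod 65)
Multiplying step by step:
  16 × 16 = 256 ≡ 61 (mod 65)
  61 × 61 = 3721 ≡ 16 (mod 65)
  16 × 61 = 976 ≡ 1 (mod 65)
  1 × 6 = 6 ≡ 6 (mod 65)
Result: 6^181 ≡ 6 (mod 65)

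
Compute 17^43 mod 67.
Using repeated squaring. 43 = 32 + 8 + 2 + 1 (binary 101011). Repeated squaring mod 67: 17^1 ≡ 17; 17^2 ≡ 17² = 289 ≡ 21; 17^4 ≡ 21² = 441 ≡ 39; 17^8 ≡ 39² = 1521 ≡ 47; 17^16 ≡ 47² = 2209 ≡ 65; 17^32 ≡ 65² = 4225 ≡ 4. Multiply: 17^43 = 17^32 × 17^8 × 17^2 × 17^1 ≡ 4 × 47 × 21 × 17 (mod 67): 4 × 47 = 188 ≡ 54; 54 × 21 = 1134 ≡ 62; 62 × 17 = 1054 ≡ 49. So 17^43 ≡ 49 (mod 67).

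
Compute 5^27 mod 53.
Using repeated squaring. 27 = 16 + 8 + 2 + 1 (binary 11011). Repeated squaring mod 53: 5^1 ≡ 5; 5^2 ≡ 5² = 25 ≡ 25; 5^4 ≡ 25² = 625 ≡ 42; 5^8 ≡ 42² = 1764 ≡ 15; 5^16 ≡ 15² = 225 ≡ 13. Multiply: 5^27 = 5^16 × 5^8 × 5^2 × 5^1 ≡ 13 × 15 × 25 × 5 (mod 53): 13 × 15 = 195 ≡ 36; 36 × 25 = 900 ≡ 52; 52 × 5 = 260 ≡ 48. So 5^27 ≡ 48 (mod 53).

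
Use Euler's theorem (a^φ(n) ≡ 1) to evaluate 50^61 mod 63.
By Euler: 50^{36} ≡ 1 (mod 63) since gcd(50, 63) = 1. 61 = 1×36 + 25. So 50^{61} ≡ 50^{25} ≡ 50 (mod 63)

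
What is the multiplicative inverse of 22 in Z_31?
24

Using Extended Euclidean Algorithm:
gcd(22, 31) = 1
Bezout coefficients: 22 × -7 + 31 × 5 = 1
So 22 × -7 ≡ 1 (mod 31)
The inverse is -7 mod 31 = 24
Verification: 22 × 24 = 528 = 17 × 31 + 1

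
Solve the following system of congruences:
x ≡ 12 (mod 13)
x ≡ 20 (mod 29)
194

Using the Chinese Remainder Theorem:
M = product of moduli = 377
For equation 1: M_1 = 29, 29 ≡ 3 (mod 13), inverse of 29 mod 13 is 9 (check: 3 × 9 = 27 ≡ 1 (mod 13))
For equation 2: M_2 = 13, 13 ≡ 13 (mod 29), inverse of 13 mod 29 is 9 (check: 13 × 9 = 117 ≡ 1 (mod 29))
Combine: x ≡ Σ r_i×M_i×(M_i⁻¹ mod m_i) = 12×29×9 + 20×13×9 = 3132 + 2340 = 5472
5472 mod 377 = 194
x ≡ 194 (mod 377)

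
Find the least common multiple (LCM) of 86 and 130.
5590

First find GCD(86, 130) using the Euclidean algorithm:
86 = 0 × 130 + 86
130 = 1 × 86 + 44
86 = 1 × 44 + 42
44 = 1 × 42 + 2
42 = 21 × 2 + 0
GCD(86, 130) = 2

LCM formula: LCM(a, b) = (a × b) / GCD(a, b)
LCM(86, 130) = (86 × 130) / 2
LCM(86, 130) = 11180 / 2
LCM(86, 130) = 5590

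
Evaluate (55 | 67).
(55/67) = 55^{33} mod 67 = 1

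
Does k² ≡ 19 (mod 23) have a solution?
By Euler's criterion: 19^{11} ≡ 22 (mod 23). Since this equals -1 (≡ 22), 19 is not a QR.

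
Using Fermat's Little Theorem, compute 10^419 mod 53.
By Fermat: 10^{52} ≡ 1 (mod 53). 419 = 8×52 + 3. So 10^{419} ≡ 10^{3} ≡ 46 (mod 53)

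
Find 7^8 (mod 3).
7 ≡ 1 (mod 3). 8 = 8 (binary 1000). Repeated squaring mod 3: 1^1 ≡ 1; 1^2 ≡ 1² = 1 ≡ 1; 1^4 ≡ 1² = 1 ≡ 1; 1^8 ≡ 1² = 1 ≡ 1. So 7^8 ≡ 1 (mod 3).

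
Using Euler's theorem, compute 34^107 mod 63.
By Euler: 34^{36} ≡ 1 (mod 63) since gcd(34, 63) = 1. 107 = 2×36 + 35. So 34^{107} ≡ 34^{35} ≡ 13 (mod 63)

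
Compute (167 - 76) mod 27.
10

(167 - 76) = 91
91 mod 27 = 10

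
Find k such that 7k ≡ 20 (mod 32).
12

Since gcd(7, 32) = 1 divides 20, a solution exists.
Multiply both sides by the inverse of 7 mod 32:
  7^(-1) mod 32 = 23
  x ≡ 23 × 20 ≡ 460 ≡ 12 (mod 32)
Verification: 7 × 12 = 84 = 2 × 32 + 20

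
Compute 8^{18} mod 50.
34

Using successive squaring:
Binary expansion of 18: 10010
Powers of 8 mod 50 (each is the square of the previous):
  8^1 ≡ 8 (mod 50)
  8^2 ≡ 8² = 64 ≡ 14 (mod 50)
  8^4 ≡ 14² = 196 ≡ 46 (mod 50)
  8^8 ≡ 46² = 2116 ≡ 16 (mod 50)
  8^16 ≡ 16² = 256 ≡ 6 (mod 50)
18 = 16 + 2, so 8^18 = 8^16 × 8^2 ≡ 6 × 14 (mod 50)
Multiplying step by step:
  6 × 14 = 84 ≡ 34 (mod 50)
Result: 8^18 ≡ 34 (mod 50)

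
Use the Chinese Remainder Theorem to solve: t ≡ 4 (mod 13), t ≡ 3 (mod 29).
M = 13 × 29 = 377. M₁ = 29, y₁ ≡ 9 (mod 13). M₂ = 13, y₂ ≡ 9 (mod 29). t = 4×29×9 + 3×13×9 ≡ 264 (mod 377)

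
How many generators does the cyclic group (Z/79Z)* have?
24

The number of primitive roots modulo p is φ(p-1) = φ(78)
φ(78) = 24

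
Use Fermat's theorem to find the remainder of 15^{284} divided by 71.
2

By Fermat's Little Theorem, a^(p-1) ≡ 1 (mod p) for prime p and gcd(a, p) = 1
Here p = 71, so 15^70 ≡ 1 (mod 71)
We can reduce the exponent: 284 mod 70 = 4
So 15^284 ≡ 15^4 (mod 71)
Computing: 15^4 mod 71 = 2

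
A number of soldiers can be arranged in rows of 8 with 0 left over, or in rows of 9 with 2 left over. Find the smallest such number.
M = 8 × 9 = 72. M₁ = 9, y₁ ≡ 1 (mod 8). M₂ = 8, y₂ ≡ 8 (mod 9). r = 0×9×1 + 2×8×8 ≡ 56 (mod 72). The smallest positive such number is 56.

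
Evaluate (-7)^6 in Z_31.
(-7) ≡ 24 (mod 31). 6 = 4 + 2 (binary 110). Repeated squaring mod 31: 24^1 ≡ 24; 24^2 ≡ 24² = 576 ≡ 18; 24^4 ≡ 18² = 324 ≡ 14. Multiply: (-7)^6 ≡ 24^4 × 24^2 ≡ 14 × 18 (mod 31): 14 × 18 = 252 ≡ 4. So (-7)^6 ≡ 4 (mod 31).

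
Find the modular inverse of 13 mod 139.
13^(-1) ≡ 107 (mod 139). Verification: 13 × 107 = 1391 ≡ 1 (mod 139)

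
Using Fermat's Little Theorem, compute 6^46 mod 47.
By Fermat's Little Theorem, 6^{46} ≡ 1 (mod 47) since 47 is prime and gcd(6, 47) = 1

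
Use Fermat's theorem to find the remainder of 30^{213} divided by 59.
14

By Fermat's Little Theorem, a^(p-1) ≡ 1 (mod p) for prime p and gcd(a, p) = 1
Here p = 59, so 30^58 ≡ 1 (mod 59)
We can reduce the exponent: 213 mod 58 = 39
So 30^213 ≡ 30^39 (mod 59)
Computing: 30^39 mod 59 = 14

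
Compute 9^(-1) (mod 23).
9^(-1) ≡ 18 (mod 23). Verification: 9 × 18 = 162 ≡ 1 (mod 23)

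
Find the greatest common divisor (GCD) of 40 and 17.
1

Using the Euclidean algorithm:
40 = 2 × 17 + 6
17 = 2 × 6 + 5
6 = 1 × 5 + 1
5 = 5 × 1 + 0

GCD(40, 17) = 1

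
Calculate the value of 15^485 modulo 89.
Using Fermat: 15^{88} ≡ 1 (mod 89). 485 ≡ 45 (mod 88). So 15^{485} ≡ 15^{45} ≡ 74 (mod 89)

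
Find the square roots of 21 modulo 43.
The square roots of 21 mod 43 are 35 and 8. Verify: 35² = 1225 ≡ 21 (mod 43)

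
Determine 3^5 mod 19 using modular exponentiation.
5 = 4 + 1 (binary 101). Repeated squaring mod 19: 3^1 ≡ 3; 3^2 ≡ 3² = 9 ≡ 9; 3^4 ≡ 9² = 81 ≡ 5. Multiply: 3^5 = 3^4 × 3^1 ≡ 5 × 3 (mod 19): 5 × 3 = 15 ≡ 15. So 3^5 ≡ 15 (mod 19).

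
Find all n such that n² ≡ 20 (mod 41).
The square roots of 20 mod 41 are 26 and 15. Verify: 26² = 676 ≡ 20 (mod 41)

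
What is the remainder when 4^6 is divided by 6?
6 = 4 + 2 (binary 110). Repeated squaring mod 6: 4^1 ≡ 4; 4^2 ≡ 4² = 16 ≡ 4; 4^4 ≡ 4² = 16 ≡ 4. Multiply: 4^6 = 4^4 × 4^2 ≡ 4 × 4 (mod 6): 4 × 4 = 16 ≡ 4. So 4^6 ≡ 4 (mod 6).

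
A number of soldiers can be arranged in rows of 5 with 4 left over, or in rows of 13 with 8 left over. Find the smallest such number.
M = 5 × 13 = 65. M₁ = 13, y₁ ≡ 2 (mod 5). M₂ = 5, y₂ ≡ 8 (mod 13). k = 4×13×2 + 8×5×8 ≡ 34 (mod 65). The smallest positive such number is 34.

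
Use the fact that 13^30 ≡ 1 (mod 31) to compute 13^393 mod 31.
By Fermat: 13^{30} ≡ 1 (mod 31). 393 ≡ 3 (mod 30). So 13^{393} ≡ 13^{3} ≡ 27 (mod 31)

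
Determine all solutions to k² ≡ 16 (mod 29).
The square roots of 16 mod 29 are 25 and 4. Verify: 25² = 625 ≡ 16 (mod 29)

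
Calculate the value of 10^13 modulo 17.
Using repeated squaring. 13 = 8 + 4 + 1 (binary 1101). Repeated squaring mod 17: 10^1 ≡ 10; 10^2 ≡ 10² = 100 ≡ 15; 10^4 ≡ 15² = 225 ≡ 4; 10^8 ≡ 4² = 16 ≡ 16. Multiply: 10^13 = 10^8 × 10^4 × 10^1 ≡ 16 × 4 × 10 (mod 17): 16 × 4 = 64 ≡ 13; 13 × 10 = 130 ≡ 11. So 10^13 ≡ 11 (mod 17).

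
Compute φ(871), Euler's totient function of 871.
792

Prime factorization: 871 = 13 × 67
Using the formula φ(n) = n × Π(1 - 1/p) for each prime factor p:
φ(871) = 871 × (1 - 1/13) × (1 - 1/67)
φ(871) = 792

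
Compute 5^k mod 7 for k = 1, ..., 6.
g^1, g^2, ..., g^{6} mod 7: {5, 4, 6, 2, 3, 1}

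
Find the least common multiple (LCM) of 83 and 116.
9628

First find GCD(83, 116) using the Euclidean algorithm:
83 = 0 × 116 + 83
116 = 1 × 83 + 33
83 = 2 × 33 + 17
33 = 1 × 17 + 16
17 = 1 × 16 + 1
16 = 16 × 1 + 0
GCD(83, 116) = 1

LCM formula: LCM(a, b) = (a × b) / GCD(a, b)
LCM(83, 116) = (83 × 116) / 1
LCM(83, 116) = 9628 / 1
LCM(83, 116) = 9628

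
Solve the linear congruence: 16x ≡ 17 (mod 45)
32

Since gcd(16, 45) = 1 divides 17, a solution exists.
Multiply both sides by the inverse of 16 mod 45:
  16^(-1) mod 45 = 31
  x ≡ 31 × 17 ≡ 527 ≡ 32 (mod 45)
Verification: 16 × 32 = 512 = 11 × 45 + 17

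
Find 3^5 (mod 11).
5 = 4 + 1 (binary 101). Repeated squaring mod 11: 3^1 ≡ 3; 3^2 ≡ 3² = 9 ≡ 9; 3^4 ≡ 9² = 81 ≡ 4. Multiply: 3^5 = 3^4 × 3^1 ≡ 4 × 3 (mod 11): 4 × 3 = 12 ≡ 1. So 3^5 ≡ 1 (mod 11).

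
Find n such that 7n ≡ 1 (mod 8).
7

Since gcd(7, 8) = 1 divides 1, a solution exists.
Multiply both sides by the inverse of 7 mod 8:
  7^(-1) mod 8 = 7
  x ≡ 7 × 1 ≡ 7 ≡ 7 (mod 8)
Verification: 7 × 7 = 49 = 6 × 8 + 1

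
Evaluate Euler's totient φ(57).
36

Prime factorization: 57 = 3 × 19
Using the formula φ(n) = n × Π(1 - 1/p) for each prime factor p:
φ(57) = 57 × (1 - 1/3) × (1 - 1/19)
φ(57) = 36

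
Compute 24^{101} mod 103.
73

Using successive squaring:
Binary expansion of 101: 1100101
Powers of 24 mod 103 (each is the square of the previous):
  24^1 ≡ 24 (mod 103)
  24^2 ≡ 24² = 576 ≡ 61 (mod 103)
  24^4 ≡ 61² = 3721 ≡ 13 (mod 103)
  24^8 ≡ 13² = 169 ≡ 66 (mod 103)
  24^16 ≡ 66² = 4356 ≡ 30 (mod 103)
  24^32 ≡ 30² = 900 ≡ 76 (mod 103)
  24^64 ≡ 76² = 5776 ≡ 8 (mod 103)
101 = 64 + 32 + 4 + 1, so 24^101 = 24^64 × 24^32 × 24^4 × 24^1 ≡ 8 × 76 × 13 × 24 (mod 103)
Multiplying step by step:
  8 × 76 = 608 ≡ 93 (mod 103)
  93 × 13 = 1209 ≡ 76 (mod 103)
  76 × 24 = 1824 ≡ 73 (mod 103)
Result: 24^101 ≡ 73 (mod 103)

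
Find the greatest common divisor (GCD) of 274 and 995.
1

Using the Euclidean algorithm:
274 = 0 × 995 + 274
995 = 3 × 274 + 173
274 = 1 × 173 + 101
173 = 1 × 101 + 72
101 = 1 × 72 + 29
72 = 2 × 29 + 14
29 = 2 × 14 + 1
14 = 14 × 1 + 0

GCD(274, 995) = 1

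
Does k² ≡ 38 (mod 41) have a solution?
By Euler's criterion: 38^{20} ≡ 40 (mod 41). Since this equals -1 (≡ 40), 38 is not a QR.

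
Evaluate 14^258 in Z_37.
Using Fermat: 14^{36} ≡ 1 (mod 37). 258 ≡ 6 (mod 36). So 14^{258} ≡ 14^{6} ≡ 36 (mod 37)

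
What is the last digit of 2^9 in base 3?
9 = 8 + 1 (binary 1001). Repeated squaring mod 3: 2^1 ≡ 2; 2^2 ≡ 2² = 4 ≡ 1; 2^4 ≡ 1² = 1 ≡ 1; 2^8 ≡ 1² = 1 ≡ 1. Multiply: 2^9 = 2^8 × 2^1 ≡ 1 × 2 (mod 3): 1 × 2 = 2 ≡ 2. So 2^9 ≡ 2 (mod 3).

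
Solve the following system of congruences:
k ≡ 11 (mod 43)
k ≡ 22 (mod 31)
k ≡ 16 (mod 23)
10159

Using the Chinese Remainder Theorem:
M = product of moduli = 30659
For equation 1: M_1 = 713, 713 ≡ 25 (mod 43), inverse of 713 mod 43 is 31 (check: 25 × 31 = 775 ≡ 1 (mod 43))
For equation 2: M_2 = 989, 989 ≡ 28 (mod 31), inverse of 989 mod 31 is 10 (check: 28 × 10 = 280 ≡ 1 (mod 31))
For equation 3: M_3 = 1333, 1333 ≡ 22 (mod 23), inverse of 1333 mod 23 is 22 (check: 22 × 22 = 484 ≡ 1 (mod 23))
Combine: k ≡ Σ r_i×M_i×(M_i⁻¹ mod m_i) = 11×713×31 + 22×989×10 + 16×1333×22 = 243133 + 217580 + 469216 = 929929
929929 mod 30659 = 10159
k ≡ 10159 (mod 30659)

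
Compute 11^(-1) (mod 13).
11^(-1) ≡ 6 (mod 13). Verification: 11 × 6 = 66 ≡ 1 (mod 13)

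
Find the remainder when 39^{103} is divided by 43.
By Fermat: 39^{42} ≡ 1 (mod 43). 103 = 2×42 + 19. So 39^{103} ≡ 39^{19} ≡ 8 (mod 43)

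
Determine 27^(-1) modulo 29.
27^(-1) ≡ 14 (mod 29). Verification: 27 × 14 = 378 ≡ 1 (mod 29)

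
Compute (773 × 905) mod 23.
20

(773 × 905) = 699565
699565 mod 23 = 20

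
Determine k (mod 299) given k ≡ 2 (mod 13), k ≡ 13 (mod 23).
197

Using the Chinese Remainder Theorem:
M = product of moduli = 299
For equation 1: M_1 = 23, 23 ≡ 10 (mod 13), inverse of 23 mod 13 is 4 (check: 10 × 4 = 40 ≡ 1 (mod 13))
For equation 2: M_2 = 13, 13 ≡ 13 (mod 23), inverse of 13 mod 23 is 16 (check: 13 × 16 = 208 ≡ 1 (mod 23))
Combine: k ≡ Σ r_i×M_i×(M_i⁻¹ mod m_i) = 2×23×4 + 13×13×16 = 184 + 2704 = 2888
2888 mod 299 = 197
k ≡ 197 (mod 299)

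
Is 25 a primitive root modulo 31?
No

To verify, check if 25^(30/q) ≢ 1 (mod 31) for each prime divisor q of 30
Divisors of 30 = 30: [1, 2, 3, 5, 6, 10, 15, 30]
  25^(30/2) = 25^15 ≡ 1 (mod 31)
  25^(30/3) = 25^10 ≡ 25 (mod 31)
  25^(30/5) = 25^6 ≡ 1 (mod 31)
Conclusion: 25 is not a primitive root modulo 31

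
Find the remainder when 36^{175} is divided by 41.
By Fermat: 36^{40} ≡ 1 (mod 41). 175 = 4×40 + 15. So 36^{175} ≡ 36^{15} ≡ 9 (mod 41)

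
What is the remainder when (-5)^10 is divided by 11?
(-5) ≡ 6 (mod 11). 10 = 8 + 2 (binary 1010). Repeated squaring mod 11: 6^1 ≡ 6; 6^2 ≡ 6² = 36 ≡ 3; 6^4 ≡ 3² = 9 ≡ 9; 6^8 ≡ 9² = 81 ≡ 4. Multiply: (-5)^10 ≡ 6^8 × 6^2 ≡ 4 × 3 (mod 11): 4 × 3 = 12 ≡ 1. So (-5)^10 ≡ 1 (mod 11).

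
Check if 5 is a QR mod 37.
By Euler's criterion: 5^{18} ≡ 36 (mod 37). Since this equals -1 (≡ 36), 5 is not a QR.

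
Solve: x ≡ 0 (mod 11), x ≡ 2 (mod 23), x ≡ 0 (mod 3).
M = 11 × 23 × 3 = 759. M₁ = 69, y₁ ≡ 4 (mod 11). M₂ = 33, y₂ ≡ 7 (mod 23). M₃ = 253, y₃ ≡ 1 (mod 3). x = 0×69×4 + 2×33×7 + 0×253×1 ≡ 462 (mod 759)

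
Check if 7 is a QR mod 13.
By Euler's criterion: 7^{6} ≡ 12 (mod 13). Since this equals -1 (≡ 12), 7 is not a QR.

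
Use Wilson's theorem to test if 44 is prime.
(43)! mod 44 = 0. Since 0 ≢ -1 (mod 44), 44 is not prime.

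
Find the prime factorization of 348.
2^2 × 3 × 29

Divide by primes starting from smallest:
348 ÷ 2 = 174
174 ÷ 2 = 87
87 ÷ 3 = 29
29 ÷ 29 = 1

348 = 2^2 × 3 × 29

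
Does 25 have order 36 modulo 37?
p - 1 = 36 has prime divisors 2, 3. Check 25^(36/q) mod 37 for each: 25^(36/2) = 25^18 ≡ 1, 25^(36/3) = 25^12 ≡ 26 (mod 37). Since 25^18 ≡ 1 (mod 37), the order of 25 divides 18 (in fact the order is 18) ≠ 36, so it is not a primitive root.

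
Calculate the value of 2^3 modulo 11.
3 = 2 + 1 (binary 11). Repeated squaring mod 11: 2^1 ≡ 2; 2^2 ≡ 2² = 4 ≡ 4. Multiply: 2^3 = 2^2 × 2^1 ≡ 4 × 2 (mod 11): 4 × 2 = 8 ≡ 8. So 2^3 ≡ 8 (mod 11).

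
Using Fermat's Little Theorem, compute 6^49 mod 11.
By Fermat: 6^{10} ≡ 1 (mod 11). 49 = 4×10 + 9. So 6^{49} ≡ 6^{9} ≡ 2 (mod 11)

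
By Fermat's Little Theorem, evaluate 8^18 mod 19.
By Fermat's Little Theorem, 8^{18} ≡ 1 (mod 19) since 19 is prime and gcd(8, 19) = 1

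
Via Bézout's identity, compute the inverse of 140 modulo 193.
Extended GCD: 140(-51) + 193(37) = 1. So 140^(-1) ≡ 142 ≡ 142 (mod 193). Verify: 140 × 142 = 19880 ≡ 1 (mod 193)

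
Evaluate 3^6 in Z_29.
6 = 4 + 2 (binary 110). Repeated squaring mod 29: 3^1 ≡ 3; 3^2 ≡ 3² = 9 ≡ 9; 3^4 ≡ 9² = 81 ≡ 23. Multiply: 3^6 = 3^4 × 3^2 ≡ 23 × 9 (mod 29): 23 × 9 = 207 ≡ 4. So 3^6 ≡ 4 (mod 29).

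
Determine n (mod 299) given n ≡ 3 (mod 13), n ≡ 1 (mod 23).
185

Using the Chinese Remainder Theorem:
M = product of moduli = 299
For equation 1: M_1 = 23, 23 ≡ 10 (mod 13), inverse of 23 mod 13 is 4 (check: 10 × 4 = 40 ≡ 1 (mod 13))
For equation 2: M_2 = 13, 13 ≡ 13 (mod 23), inverse of 13 mod 23 is 16 (check: 13 × 16 = 208 ≡ 1 (mod 23))
Combine: n ≡ Σ r_i×M_i×(M_i⁻¹ mod m_i) = 3×23×4 + 1×13×16 = 276 + 208 = 484
484 mod 299 = 185
n ≡ 185 (mod 299)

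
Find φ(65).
48

Prime factorization: 65 = 5 × 13
Using the formula φ(n) = n × Π(1 - 1/p) for each prime factor p:
φ(65) = 65 × (1 - 1/5) × (1 - 1/13)
φ(65) = 48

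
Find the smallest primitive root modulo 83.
2

A primitive root g modulo p has order p-1 = 82
Prime divisors of 82: [2, 41]
g is a primitive root iff g^(82/q) ≢ 1 (mod 83) for each prime divisor q
Testing small values:
  g = 2: 2^41 ≡ 82, 2^2 ≡ 4 (mod 83) → none is 1, primitive root!
The smallest primitive root is 2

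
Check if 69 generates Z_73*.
p - 1 = 72 has prime divisors 2, 3. Check 69^(72/q) mod 73 for each: 69^(72/2) = 69^36 ≡ 1, 69^(72/3) = 69^24 ≡ 8 (mod 73). Since 69^36 ≡ 1 (mod 73), the order of 69 divides 36 (in fact the order is 18) ≠ 72, so it is not a primitive root.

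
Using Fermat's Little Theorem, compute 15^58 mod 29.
By Fermat: 15^{28} ≡ 1 (mod 29). 58 = 2×28 + 2. So 15^{58} ≡ 15^{2} ≡ 22 (mod 29)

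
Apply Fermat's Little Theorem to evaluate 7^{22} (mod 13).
4

By Fermat's Little Theorem, a^(p-1) ≡ 1 (mod p) for prime p and gcd(a, p) = 1
Here p = 13, so 7^12 ≡ 1 (mod 13)
We can reduce the exponent: 22 mod 12 = 10
So 7^22 ≡ 7^10 (mod 13)
Computing: 7^10 mod 13 = 4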